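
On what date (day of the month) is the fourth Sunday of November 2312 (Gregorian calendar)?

November 1, 2312 is a Friday, so the first Sunday is the 3rd.
The fourth Sunday is 3 + 21 = 24.

24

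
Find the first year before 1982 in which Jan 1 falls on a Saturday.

Jan 1 advances by 2 weekdays after a leap year and by 1 after a common year.
1982: Jan 1 is Friday.
1981: Thursday
1980: Tuesday (leap)
1979: Monday
1978: Sunday
1977: Saturday
1977 begins on a Saturday

1977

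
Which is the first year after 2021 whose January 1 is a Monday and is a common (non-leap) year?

2029

Jan 1 advances by 2 weekdays after a leap year and by 1 after a common year.
2021: Jan 1 is Friday.
2022: Saturday
2023: Sunday
2024: Monday (leap)
2025: Wednesday
2026: Thursday
2027: Friday
2028: Saturday (leap)
2029: Monday
2029 begins on a Monday and is a common year.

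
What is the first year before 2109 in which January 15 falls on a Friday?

2106

From one year to the next, a fixed date's weekday advances by 1, or by 2 when a Feb 29 lies between the two dates.
2109: January 15 is Tuesday.
2108: Sunday (−2)
2107: Saturday (−1)
2106: Friday (−1)
January 15 falls on a Friday in 2106.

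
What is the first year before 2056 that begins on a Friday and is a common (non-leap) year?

2055

Jan 1 advances by 2 weekdays after a leap year and by 1 after a common year.
2056: Jan 1 is Saturday (leap).
2055: Friday
2055 begins on a Friday and is a common year.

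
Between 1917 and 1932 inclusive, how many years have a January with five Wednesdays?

January has 31 days; it has five Wednesdays when Wednesday falls among the first (month-length − 28) days — i.e. when January 1 is one of Wednesday/Tuesday/Monday.
January 1 by year: 1917:Mon✓ 1918:Tue✓ 1919:Wed✓ 1920:Thu 1921:Sat 1922:Sun 1923:Mon✓ 1924:Tue✓ 1925:Thu 1926:Fri 1927:Sat 1928:Sun 1929:Tue✓ 1930:Wed✓ 1931:Thu 1932:Fri
Years with five Wednesdays: 1917, 1918, 1919, 1923, 1924, 1929, 1930 → 7.

7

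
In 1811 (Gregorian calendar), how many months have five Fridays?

4

A month of length L has five Fridays iff its first Friday is on day ≤ L−28 (so day 1–3 in a 31-day month, 1–2 in a 30-day month, day 1 in a leap February).
Checking each month of 1811: Jan starts Tue (31d); Feb starts Fri (28d); Mar starts Fri (31d) ✓; Apr starts Mon (30d); May starts Wed (31d) ✓; Jun starts Sat (30d); Jul starts Mon (31d); Aug starts Thu (31d) ✓; Sep starts Sun (30d); Oct starts Tue (31d); Nov starts Fri (30d) ✓; Dec starts Sun (31d).
Five-Friday months: March, May, August, November → 4.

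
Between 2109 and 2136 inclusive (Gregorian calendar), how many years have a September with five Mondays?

September has 30 days; it has five Mondays when Monday falls among the first (month-length − 28) days — i.e. when September 1 is one of Monday/Sunday.
September 1 by year: 2109:Sun✓ 2110:Mon✓ 2111:Tue 2112:Thu 2113:Fri 2114:Sat 2115:Sun✓ 2116:Tue 2117:Wed 2118:Thu 2119:Fri 2120:Sun✓ 2121:Mon✓ 2122:Tue 2123:Wed 2124:Fri 2125:Sat 2126:Sun✓ 2127:Mon✓ 2128:Wed 2129:Thu 2130:Fri 2131:Sat 2132:Mon✓ 2133:Tue 2134:Wed 2135:Thu 2136:Sat
Years with five Mondays: 2109, 2110, 2115, 2120, 2121, 2126, 2127, 2132 → 8.

8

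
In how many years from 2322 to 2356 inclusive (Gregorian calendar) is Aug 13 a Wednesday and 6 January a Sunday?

2

Check each year's weekday for Aug 13 and 6 January:
  2322: Sun/Fri  2323: Mon/Sat  2324: Wed/Sun ✓  2325: Thu/Tue  2326: Fri/Wed  2327: Sat/Thu  2328: Mon/Fri  2329: Tue/Sun  2330: Wed/Mon  2331: Thu/Tue  2332: Sat/Wed  2333: Sun/Fri  2334: Mon/Sat  2335: Tue/Sun  …(7 more)…  2343: Fri/Wed  2344: Sun/Thu  2345: Mon/Sat  2346: Tue/Sun  2347: Wed/Mon  2348: Fri/Tue  2349: Sat/Thu  2350: Sun/Fri  2351: Mon/Sat  2352: Wed/Sun ✓  2353: Thu/Tue  2354: Fri/Wed  2355: Sat/Thu  2356: Mon/Fri
Both conditions hold in: 2324, 2352 — 2.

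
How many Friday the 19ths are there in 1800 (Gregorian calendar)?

Check the 19th of each month of 1800: Jan 19: Sun, Feb 19: Wed, Mar 19: Wed, Apr 19: Sat, May 19: Mon, Jun 19: Thu, Jul 19: Sat, Aug 19: Tue, Sep 19: Fri, Oct 19: Sun, Nov 19: Wed, Dec 19: Fri.
Friday occurs in September, December — 2 months.

2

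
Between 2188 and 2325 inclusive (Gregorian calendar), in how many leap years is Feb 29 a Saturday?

5

Leap years in 2188–2325: 33 of them.
Feb 29 weekday advances by 5 (mod 7) from one leap year to the next four years later (or differs when a century non-leap intervenes).
Leap-day weekdays: 2188:Fri 2192:Wed 2196:Mon 2204:Wed 2208:Mon 2212:Sat✓ 2216:Thu 2220:Tue 2224:Sun 2228:Fri 2232:Wed 2236:Mon 2240:Sat✓ …(7 more)… 2272:Thu 2276:Tue 2280:Sun 2284:Fri 2288:Wed 2292:Mon 2296:Sat✓ 2304:Mon 2308:Sat✓ 2312:Thu 2316:Tue 2320:Sun 2324:Fri
Saturday: 2212, 2240, 2268, 2296, 2308 → 5.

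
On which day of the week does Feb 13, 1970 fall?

Friday

January 1, 1970 is a Thursday.
February 13 is day 44 of the year, i.e. 43 days after Jan 1.
43 mod 7 = 1, so advance 1 weekday from Thursday: Friday.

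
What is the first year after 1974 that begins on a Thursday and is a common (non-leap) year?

Jan 1 advances by 2 weekdays after a leap year and by 1 after a common year.
1974: Jan 1 is Tuesday.
1975: Wednesday
1976: Thursday (leap)
1977: Saturday
1978: Sunday
1979: Monday
1980: Tuesday (leap)
1981: Thursday
1981 begins on a Thursday and is a common year.

1981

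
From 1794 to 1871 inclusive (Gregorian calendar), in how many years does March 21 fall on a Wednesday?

11

Track March 21's weekday year by year (advancing +1, or +2 across a Feb 29):
  1794: Fri  1795: Sat (+1)  1796: Mon (+2)  1797: Tue (+1)  1798: Wed (+1) ✓
  1799: Thu (+1)  1800: Fri (+1)  1801: Sat (+1)  1802: Sun (+1)  1803: Mon (+1)
  1804: Wed (+2) ✓  1805: Thu (+1)  1806: Fri (+1)  1807: Sat (+1)  … (50 more years) …
  1858: Sun (+1)  1859: Mon (+1)  1860: Wed (+2) ✓  1861: Thu (+1)  1862: Fri (+1)
  1863: Sat (+1)  1864: Mon (+2)  1865: Tue (+1)  1866: Wed (+1) ✓  1867: Thu (+1)
  1868: Sat (+2)  1869: Sun (+1)  1870: Mon (+1)  1871: Tue (+1)
Wednesday years: 1798, 1804, 1810, 1821, 1827, 1832, 1838, 1849, 1855, 1860, 1866 — 11 in total.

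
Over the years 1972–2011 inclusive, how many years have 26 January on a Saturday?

Track 26 January's weekday year by year (advancing +1, or +2 across a Feb 29):
  1972: Wed  1973: Fri (+2)  1974: Sat (+1) ✓  1975: Sun (+1)  1976: Mon (+1)
  1977: Wed (+2)  1978: Thu (+1)  1979: Fri (+1)  1980: Sat (+1) ✓  1981: Mon (+2)
  1982: Tue (+1)  1983: Wed (+1)  1984: Thu (+1)  1985: Sat (+2) ✓  … (12 more years) …
  1998: Mon (+1)  1999: Tue (+1)  2000: Wed (+1)  2001: Fri (+2)  2002: Sat (+1) ✓
  2003: Sun (+1)  2004: Mon (+1)  2005: Wed (+2)  2006: Thu (+1)  2007: Fri (+1)
  2008: Sat (+1) ✓  2009: Mon (+2)  2010: Tue (+1)  2011: Wed (+1)
Saturday years: 1974, 1980, 1985, 1991, 2002, 2008 — 6 in total.

6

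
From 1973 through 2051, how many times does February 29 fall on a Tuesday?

2

Leap years in 1973–2051: 19 of them.
Feb 29 weekday advances by 5 (mod 7) from one leap year to the next four years later (or differs when a century non-leap intervenes).
Leap-day weekdays: 1976:Sun 1980:Fri 1984:Wed 1988:Mon 1992:Sat 1996:Thu 2000:Tue✓ 2004:Sun 2008:Fri 2012:Wed 2016:Mon 2020:Sat 2024:Thu 2028:Tue✓ 2032:Sun 2036:Fri 2040:Wed 2044:Mon 2048:Sat
Tuesday: 2000, 2028 → 2.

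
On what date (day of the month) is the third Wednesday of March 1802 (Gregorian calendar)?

17

March 1, 1802 is a Monday, so the first Wednesday is the 3rd.
The third Wednesday is 3 + 14 = 17.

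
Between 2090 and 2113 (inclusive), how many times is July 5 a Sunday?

Track July 5's weekday year by year (advancing +1, or +2 across a Feb 29):
  2090: Wed  2091: Thu (+1)  2092: Sat (+2)  2093: Sun (+1) ✓  2094: Mon (+1)
  2095: Tue (+1)  2096: Thu (+2)  2097: Fri (+1)  2098: Sat (+1)  2099: Sun (+1) ✓
  2100: Mon (+1)  2101: Tue (+1)  2102: Wed (+1)  2103: Thu (+1)  2104: Sat (+2)
  2105: Sun (+1) ✓  2106: Mon (+1)  2107: Tue (+1)  2108: Thu (+2)  2109: Fri (+1)
  2110: Sat (+1)  2111: Sun (+1) ✓  2112: Tue (+2)  2113: Wed (+1)
Sunday years: 2093, 2099, 2105, 2111 — 4 in total.

4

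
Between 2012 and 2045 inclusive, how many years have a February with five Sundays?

February has 28 days (29 in leap years); it has five Sundays when Sunday falls among the first (month-length − 28) days — i.e. when February 1 is Sunday in a leap year (never in a common year).
February 1 by year: 2012:Wed 2013:Fri 2014:Sat 2015:Sun 2016:Mon 2017:Wed 2018:Thu 2019:Fri 2020:Sat 2021:Mon 2022:Tue 2023:Wed 2024:Thu 2025:Sat 2026:Sun …(4 more)… 2031:Sat 2032:Sun✓ 2033:Tue 2034:Wed 2035:Thu 2036:Fri 2037:Sun 2038:Mon 2039:Tue 2040:Wed 2041:Fri 2042:Sat 2043:Sun 2044:Mon 2045:Wed
Years with five Sundays: 2032 → 1.

1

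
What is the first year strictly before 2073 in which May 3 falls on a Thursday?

2068

From one year to the next, a fixed date's weekday advances by 1, or by 2 when a Feb 29 lies between the two dates.
2073: May 3 is Wednesday.
2072: Tuesday (−1)
2071: Sunday (−2)
2070: Saturday (−1)
2069: Friday (−1)
2068: Thursday (−1)
May 3 falls on a Thursday in 2068.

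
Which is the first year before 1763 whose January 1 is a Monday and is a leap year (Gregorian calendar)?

Jan 1 advances by 2 weekdays after a leap year and by 1 after a common year.
1763: Jan 1 is Saturday.
1762: Friday
1761: Thursday
1760: Tuesday (leap)
1759: Monday
1758: Sunday
1757: Saturday
1756: Thursday (leap)
1755: Wednesday
1754: Tuesday
1753: Monday
1752: Saturday (leap)
1751: Friday
1750: Thursday
1749: Wednesday
1748: Monday (leap)
1748 begins on a Monday and is a leap year.

1748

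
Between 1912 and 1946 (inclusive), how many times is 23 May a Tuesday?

5

Track 23 May's weekday year by year (advancing +1, or +2 across a Feb 29):
  1912: Thu  1913: Fri (+1)  1914: Sat (+1)  1915: Sun (+1)  1916: Tue (+2) ✓
  1917: Wed (+1)  1918: Thu (+1)  1919: Fri (+1)  1920: Sun (+2)  1921: Mon (+1)
  1922: Tue (+1) ✓  1923: Wed (+1)  1924: Fri (+2)  1925: Sat (+1)  … (7 more years) …
  1933: Tue (+1) ✓  1934: Wed (+1)  1935: Thu (+1)  1936: Sat (+2)  1937: Sun (+1)
  1938: Mon (+1)  1939: Tue (+1) ✓  1940: Thu (+2)  1941: Fri (+1)  1942: Sat (+1)
  1943: Sun (+1)  1944: Tue (+2) ✓  1945: Wed (+1)  1946: Thu (+1)
Tuesday years: 1916, 1922, 1933, 1939, 1944 — 5 in total.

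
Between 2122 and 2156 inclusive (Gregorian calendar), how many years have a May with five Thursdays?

May has 31 days; it has five Thursdays when Thursday falls among the first (month-length − 28) days — i.e. when May 1 is one of Thursday/Wednesday/Tuesday.
May 1 by year: 2122:Fri 2123:Sat 2124:Mon 2125:Tue✓ 2126:Wed✓ 2127:Thu✓ 2128:Sat 2129:Sun 2130:Mon 2131:Tue✓ 2132:Thu✓ 2133:Fri 2134:Sat 2135:Sun 2136:Tue✓ …(5 more)… 2142:Tue✓ 2143:Wed✓ 2144:Fri 2145:Sat 2146:Sun 2147:Mon 2148:Wed✓ 2149:Thu✓ 2150:Fri 2151:Sat 2152:Mon 2153:Tue✓ 2154:Wed✓ 2155:Thu✓ 2156:Sat
Years with five Thursdays: 2125, 2126, 2127, 2131, 2132, 2136, 2137, 2138, 2142, 2143, 2148, 2149, 2153, 2154, 2155 → 15.

15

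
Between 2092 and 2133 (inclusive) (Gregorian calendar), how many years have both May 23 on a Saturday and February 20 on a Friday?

6

Check each year's weekday for May 23 and February 20:
  2092: Fri/Wed  2093: Sat/Fri ✓  2094: Sun/Sat  2095: Mon/Sun  2096: Wed/Mon  2097: Thu/Wed  2098: Fri/Thu  2099: Sat/Fri ✓  2100: Sun/Sat  2101: Mon/Sun  2102: Tue/Mon  2103: Wed/Tue  2104: Fri/Wed  2105: Sat/Fri ✓  …(14 more)…  2120: Thu/Tue  2121: Fri/Thu  2122: Sat/Fri ✓  2123: Sun/Sat  2124: Tue/Sun  2125: Wed/Tue  2126: Thu/Wed  2127: Fri/Thu  2128: Sun/Fri  2129: Mon/Sun  2130: Tue/Mon  2131: Wed/Tue  2132: Fri/Wed  2133: Sat/Fri ✓
Both conditions hold in: 2093, 2099, 2105, 2111, 2122, 2133 — 6.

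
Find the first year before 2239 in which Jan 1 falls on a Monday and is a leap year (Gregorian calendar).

2216

Jan 1 advances by 2 weekdays after a leap year and by 1 after a common year.
2239: Jan 1 is Tuesday.
2238: Monday
2237: Sunday
2236: Friday (leap)
2235: Thursday
2234: Wednesday
2233: Tuesday
2232: Sunday (leap)
2231: Saturday
2230: Friday
2229: Thursday
2228: Tuesday (leap)
2227: Monday
2226: Sunday
2225: Saturday
2224: Thursday (leap)
2223: Wednesday
2222: Tuesday
2221: Monday
2220: Saturday (leap)
2219: Friday
2218: Thursday
2217: Wednesday
2216: Monday (leap)
2216 begins on a Monday and is a leap year.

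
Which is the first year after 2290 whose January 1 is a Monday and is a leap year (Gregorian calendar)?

2312

Jan 1 advances by 2 weekdays after a leap year and by 1 after a common year.
2290: Jan 1 is Wednesday.
2291: Thursday
2292: Friday (leap)
2293: Sunday
2294: Monday
2295: Tuesday
2296: Wednesday (leap)
2297: Friday
2298: Saturday
2299: Sunday
2300: Monday
2301: Tuesday
2302: Wednesday
2303: Thursday
2304: Friday (leap)
2305: Sunday
2306: Monday
2307: Tuesday
2308: Wednesday (leap)
2309: Friday
2310: Saturday
2311: Sunday
2312: Monday (leap)
2312 begins on a Monday and is a leap year.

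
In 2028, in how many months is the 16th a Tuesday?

Check the 16th of each month of 2028: Jan 16: Sun, Feb 16: Wed, Mar 16: Thu, Apr 16: Sun, May 16: Tue, Jun 16: Fri, Jul 16: Sun, Aug 16: Wed, Sep 16: Sat, Oct 16: Mon, Nov 16: Thu, Dec 16: Sat.
Tuesday occurs in May — 1 month.

1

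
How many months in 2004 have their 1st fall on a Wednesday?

Check the 1st of each month of 2004: Jan 1: Thu, Feb 1: Sun, Mar 1: Mon, Apr 1: Thu, May 1: Sat, Jun 1: Tue, Jul 1: Thu, Aug 1: Sun, Sep 1: Wed, Oct 1: Fri, Nov 1: Mon, Dec 1: Wed.
Wednesday occurs in September, December — 2 months.

2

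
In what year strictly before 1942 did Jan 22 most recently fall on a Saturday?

1938

From one year to the next, a fixed date's weekday advances by 1, or by 2 when a Feb 29 lies between the two dates.
1942: January 22 is Thursday.
1941: Wednesday (−1)
1940: Monday (−2)
1939: Sunday (−1)
1938: Saturday (−1)
Jan 22 falls on a Saturday in 1938.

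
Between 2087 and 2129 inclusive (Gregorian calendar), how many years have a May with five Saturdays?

May has 31 days; it has five Saturdays when Saturday falls among the first (month-length − 28) days — i.e. when May 1 is one of Saturday/Friday/Thursday.
May 1 by year: 2087:Thu✓ 2088:Sat✓ 2089:Sun 2090:Mon 2091:Tue 2092:Thu✓ 2093:Fri✓ 2094:Sat✓ 2095:Sun 2096:Tue 2097:Wed 2098:Thu✓ 2099:Fri✓ 2100:Sat✓ 2101:Sun …(13 more)… 2115:Wed 2116:Fri✓ 2117:Sat✓ 2118:Sun 2119:Mon 2120:Wed 2121:Thu✓ 2122:Fri✓ 2123:Sat✓ 2124:Mon 2125:Tue 2126:Wed 2127:Thu✓ 2128:Sat✓ 2129:Sun
Years with five Saturdays: 2087, 2088, 2092, 2093, 2094, 2098, 2099, 2100, 2104, 2105, 2106, 2110, 2111, 2116, 2117, 2121, 2122, 2123, 2127, 2128 → 20.

20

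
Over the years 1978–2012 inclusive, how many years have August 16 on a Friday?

Track August 16's weekday year by year (advancing +1, or +2 across a Feb 29):
  1978: Wed  1979: Thu (+1)  1980: Sat (+2)  1981: Sun (+1)  1982: Mon (+1)
  1983: Tue (+1)  1984: Thu (+2)  1985: Fri (+1) ✓  1986: Sat (+1)  1987: Sun (+1)
  1988: Tue (+2)  1989: Wed (+1)  1990: Thu (+1)  1991: Fri (+1) ✓  … (7 more years) …
  1999: Mon (+1)  2000: Wed (+2)  2001: Thu (+1)  2002: Fri (+1) ✓  2003: Sat (+1)
  2004: Mon (+2)  2005: Tue (+1)  2006: Wed (+1)  2007: Thu (+1)  2008: Sat (+2)
  2009: Sun (+1)  2010: Mon (+1)  2011: Tue (+1)  2012: Thu (+2)
Friday years: 1985, 1991, 1996, 2002 — 4 in total.

4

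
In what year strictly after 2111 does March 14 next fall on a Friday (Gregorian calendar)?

2121

From one year to the next, a fixed date's weekday advances by 1, or by 2 when a Feb 29 lies between the two dates.
2111: March 14 is Saturday.
2112: Monday (+2)
2113: Tuesday (+1)
2114: Wednesday (+1)
2115: Thursday (+1)
2116: Saturday (+2)
2117: Sunday (+1)
2118: Monday (+1)
2119: Tuesday (+1)
2120: Thursday (+2)
2121: Friday (+1)
March 14 falls on a Friday in 2121.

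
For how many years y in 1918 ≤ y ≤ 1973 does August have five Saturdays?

24

August has 31 days; it has five Saturdays when Saturday falls among the first (month-length − 28) days — i.e. when August 1 is one of Saturday/Friday/Thursday.
August 1 by year: 1918:Thu✓ 1919:Fri✓ 1920:Sun 1921:Mon 1922:Tue 1923:Wed 1924:Fri✓ 1925:Sat✓ 1926:Sun 1927:Mon 1928:Wed 1929:Thu✓ 1930:Fri✓ 1931:Sat✓ 1932:Mon …(26 more)… 1959:Sat✓ 1960:Mon 1961:Tue 1962:Wed 1963:Thu✓ 1964:Sat✓ 1965:Sun 1966:Mon 1967:Tue 1968:Thu✓ 1969:Fri✓ 1970:Sat✓ 1971:Sun 1972:Tue 1973:Wed
Years with five Saturdays: 1918, 1919, 1924, 1925, 1929, 1930, 1931, 1935, 1936, 1940, 1941, 1942, 1946, 1947, 1952, 1953, 1957, 1958, 1959, 1963, 1964, 1968, 1969, 1970 → 24.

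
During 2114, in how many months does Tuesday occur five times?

4

A month of length L has five Tuesdays iff its first Tuesday is on day ≤ L−28 (so day 1–3 in a 31-day month, 1–2 in a 30-day month, day 1 in a leap February).
Checking each month of 2114: Jan starts Mon (31d) ✓; Feb starts Thu (28d); Mar starts Thu (31d); Apr starts Sun (30d); May starts Tue (31d) ✓; Jun starts Fri (30d); Jul starts Sun (31d) ✓; Aug starts Wed (31d); Sep starts Sat (30d); Oct starts Mon (31d) ✓; Nov starts Thu (30d); Dec starts Sat (31d).
Five-Tuesday months: January, May, July, October → 4.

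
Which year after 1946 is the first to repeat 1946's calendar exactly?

1957

Two years share a calendar iff Jan 1 falls on the same weekday and both are leap or both are common. 1946: Jan 1 is Tuesday, common year.
1947: Jan 1 Wednesday, common
1948: Jan 1 Thursday, leap
1949: Jan 1 Saturday, common
1950: Jan 1 Sunday, common
1951: Jan 1 Monday, common
1952: Jan 1 Tuesday, leap
1953: Jan 1 Thursday, common
1954: Jan 1 Friday, common
1955: Jan 1 Saturday, common
1956: Jan 1 Sunday, leap
1957: Jan 1 Tuesday, common
1957 matches on both conditions.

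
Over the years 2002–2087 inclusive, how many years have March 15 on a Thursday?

12

Track March 15's weekday year by year (advancing +1, or +2 across a Feb 29):
  2002: Fri  2003: Sat (+1)  2004: Mon (+2)  2005: Tue (+1)  2006: Wed (+1)
  2007: Thu (+1) ✓  2008: Sat (+2)  2009: Sun (+1)  2010: Mon (+1)  2011: Tue (+1)
  2012: Thu (+2) ✓  2013: Fri (+1)  2014: Sat (+1)  2015: Sun (+1)  … (58 more years) …
  2074: Thu (+1) ✓  2075: Fri (+1)  2076: Sun (+2)  2077: Mon (+1)  2078: Tue (+1)
  2079: Wed (+1)  2080: Fri (+2)  2081: Sat (+1)  2082: Sun (+1)  2083: Mon (+1)
  2084: Wed (+2)  2085: Thu (+1) ✓  2086: Fri (+1)  2087: Sat (+1)
Thursday years: 2007, 2012, 2018, 2029, 2035, 2040, 2046, 2057, 2063, 2068, 2074, 2085 — 12 in total.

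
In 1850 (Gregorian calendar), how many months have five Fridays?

A month of length L has five Fridays iff its first Friday is on day ≤ L−28 (so day 1–3 in a 31-day month, 1–2 in a 30-day month, day 1 in a leap February).
Checking each month of 1850: Jan starts Tue (31d); Feb starts Fri (28d); Mar starts Fri (31d) ✓; Apr starts Mon (30d); May starts Wed (31d) ✓; Jun starts Sat (30d); Jul starts Mon (31d); Aug starts Thu (31d) ✓; Sep starts Sun (30d); Oct starts Tue (31d); Nov starts Fri (30d) ✓; Dec starts Sun (31d).
Five-Friday months: March, May, August, November → 4.

4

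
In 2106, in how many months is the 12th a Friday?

3

Check the 12th of each month of 2106: Jan 12: Tue, Feb 12: Fri, Mar 12: Fri, Apr 12: Mon, May 12: Wed, Jun 12: Sat, Jul 12: Mon, Aug 12: Thu, Sep 12: Sun, Oct 12: Tue, Nov 12: Fri, Dec 12: Sun.
Friday occurs in February, March, November — 3 months.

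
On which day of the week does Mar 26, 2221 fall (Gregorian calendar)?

January 1, 2221 is a Monday.
March 26 is day 85 of the year, i.e. 84 days after Jan 1.
84 mod 7 = 0, so advance 0 weekdays from Monday: Monday.

Monday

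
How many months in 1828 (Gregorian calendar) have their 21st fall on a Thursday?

2

Check the 21st of each month of 1828: Jan 21: Mon, Feb 21: Thu, Mar 21: Fri, Apr 21: Mon, May 21: Wed, Jun 21: Sat, Jul 21: Mon, Aug 21: Thu, Sep 21: Sun, Oct 21: Tue, Nov 21: Fri, Dec 21: Sun.
Thursday occurs in February, August — 2 months.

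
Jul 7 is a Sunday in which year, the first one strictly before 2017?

From one year to the next, a fixed date's weekday advances by 1, or by 2 when a Feb 29 lies between the two dates.
2017: July 7 is Friday.
2016: Thursday (−1)
2015: Tuesday (−2)
2014: Monday (−1)
2013: Sunday (−1)
Jul 7 falls on a Sunday in 2013.

2013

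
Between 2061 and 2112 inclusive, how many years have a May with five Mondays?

May has 31 days; it has five Mondays when Monday falls among the first (month-length − 28) days — i.e. when May 1 is one of Monday/Sunday/Saturday.
May 1 by year: 2061:Sun✓ 2062:Mon✓ 2063:Tue 2064:Thu 2065:Fri 2066:Sat✓ 2067:Sun✓ 2068:Tue 2069:Wed 2070:Thu 2071:Fri 2072:Sun✓ 2073:Mon✓ 2074:Tue 2075:Wed …(22 more)… 2098:Thu 2099:Fri 2100:Sat✓ 2101:Sun✓ 2102:Mon✓ 2103:Tue 2104:Thu 2105:Fri 2106:Sat✓ 2107:Sun✓ 2108:Tue 2109:Wed 2110:Thu 2111:Fri 2112:Sun✓
Years with five Mondays: 2061, 2062, 2066, 2067, 2072, 2073, 2077, 2078, 2079, 2083, 2084, 2088, 2089, 2090, 2094, 2095, 2100, 2101, 2102, 2106, 2107, 2112 → 22.

22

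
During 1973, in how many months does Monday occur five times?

A month of length L has five Mondays iff its first Monday is on day ≤ L−28 (so day 1–3 in a 31-day month, 1–2 in a 30-day month, day 1 in a leap February).
Checking each month of 1973: Jan starts Mon (31d) ✓; Feb starts Thu (28d); Mar starts Thu (31d); Apr starts Sun (30d) ✓; May starts Tue (31d); Jun starts Fri (30d); Jul starts Sun (31d) ✓; Aug starts Wed (31d); Sep starts Sat (30d); Oct starts Mon (31d) ✓; Nov starts Thu (30d); Dec starts Sat (31d) ✓.
Five-Monday months: January, April, July, October, December → 5.

5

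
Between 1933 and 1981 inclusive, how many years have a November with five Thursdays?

15

November has 30 days; it has five Thursdays when Thursday falls among the first (month-length − 28) days — i.e. when November 1 is one of Thursday/Wednesday.
November 1 by year: 1933:Wed✓ 1934:Thu✓ 1935:Fri 1936:Sun 1937:Mon 1938:Tue 1939:Wed✓ 1940:Fri 1941:Sat 1942:Sun 1943:Mon 1944:Wed✓ 1945:Thu✓ 1946:Fri 1947:Sat …(19 more)… 1967:Wed✓ 1968:Fri 1969:Sat 1970:Sun 1971:Mon 1972:Wed✓ 1973:Thu✓ 1974:Fri 1975:Sat 1976:Mon 1977:Tue 1978:Wed✓ 1979:Thu✓ 1980:Sat 1981:Sun
Years with five Thursdays: 1933, 1934, 1939, 1944, 1945, 1950, 1951, 1956, 1961, 1962, 1967, 1972, 1973, 1978, 1979 → 15.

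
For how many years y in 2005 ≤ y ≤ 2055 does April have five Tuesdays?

14

April has 30 days; it has five Tuesdays when Tuesday falls among the first (month-length − 28) days — i.e. when April 1 is one of Tuesday/Monday.
April 1 by year: 2005:Fri 2006:Sat 2007:Sun 2008:Tue✓ 2009:Wed 2010:Thu 2011:Fri 2012:Sun 2013:Mon✓ 2014:Tue✓ 2015:Wed 2016:Fri 2017:Sat 2018:Sun 2019:Mon✓ …(21 more)… 2041:Mon✓ 2042:Tue✓ 2043:Wed 2044:Fri 2045:Sat 2046:Sun 2047:Mon✓ 2048:Wed 2049:Thu 2050:Fri 2051:Sat 2052:Mon✓ 2053:Tue✓ 2054:Wed 2055:Thu
Years with five Tuesdays: 2008, 2013, 2014, 2019, 2024, 2025, 2030, 2031, 2036, 2041, 2042, 2047, 2052, 2053 → 14.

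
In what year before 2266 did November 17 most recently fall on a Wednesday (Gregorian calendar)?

From one year to the next, a fixed date's weekday advances by 1, or by 2 when a Feb 29 lies between the two dates.
2266: November 17 is Saturday.
2265: Friday (−1)
2264: Thursday (−1)
2263: Tuesday (−2)
2262: Monday (−1)
2261: Sunday (−1)
2260: Saturday (−1)
2259: Thursday (−2)
2258: Wednesday (−1)
November 17 falls on a Wednesday in 2258.

2258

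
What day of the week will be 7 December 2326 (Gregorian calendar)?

Tuesday

January 1, 2326 is a Friday.
December 7 is day 341 of the year, i.e. 340 days after Jan 1.
340 mod 7 = 4, so advance 4 weekdays from Friday: Tuesday.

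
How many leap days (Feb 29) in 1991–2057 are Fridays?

Leap years in 1991–2057: 17 of them.
Feb 29 weekday advances by 5 (mod 7) from one leap year to the next four years later (or differs when a century non-leap intervenes).
Leap-day weekdays: 1992:Sat 1996:Thu 2000:Tue 2004:Sun 2008:Fri✓ 2012:Wed 2016:Mon 2020:Sat 2024:Thu 2028:Tue 2032:Sun 2036:Fri✓ 2040:Wed 2044:Mon 2048:Sat 2052:Thu 2056:Tue
Friday: 2008, 2036 → 2.

2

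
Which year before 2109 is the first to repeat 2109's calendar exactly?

2097

Two years share a calendar iff Jan 1 falls on the same weekday and both are leap or both are common. 2109: Jan 1 is Tuesday, common year.
2108: Jan 1 Sunday, leap
2107: Jan 1 Saturday, common
2106: Jan 1 Friday, common
2105: Jan 1 Thursday, common
2104: Jan 1 Tuesday, leap
2103: Jan 1 Monday, common
2102: Jan 1 Sunday, common
2101: Jan 1 Saturday, common
2100: Jan 1 Friday, common
2099: Jan 1 Thursday, common
2098: Jan 1 Wednesday, common
2097: Jan 1 Tuesday, common
2097 matches on both conditions.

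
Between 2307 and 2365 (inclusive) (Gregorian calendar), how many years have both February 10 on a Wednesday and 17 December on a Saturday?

Check each year's weekday for February 10 and 17 December:
  2307: Sun/Tue  2308: Mon/Thu  2309: Wed/Fri  2310: Thu/Sat  2311: Fri/Sun  2312: Sat/Tue  2313: Mon/Wed  2314: Tue/Thu  2315: Wed/Fri  2316: Thu/Sun  2317: Sat/Mon  2318: Sun/Tue  2319: Mon/Wed  2320: Tue/Fri  …(31 more)…  2352: Sun/Wed  2353: Tue/Thu  2354: Wed/Fri  2355: Thu/Sat  2356: Fri/Mon  2357: Sun/Tue  2358: Mon/Wed  2359: Tue/Thu  2360: Wed/Sat ✓  2361: Fri/Sun  2362: Sat/Mon  2363: Sun/Tue  2364: Mon/Thu  2365: Wed/Fri
Both conditions hold in: 2332, 2360 — 2.

2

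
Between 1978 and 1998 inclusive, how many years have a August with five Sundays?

August has 31 days; it has five Sundays when Sunday falls among the first (month-length − 28) days — i.e. when August 1 is one of Sunday/Saturday/Friday.
August 1 by year: 1978:Tue 1979:Wed 1980:Fri✓ 1981:Sat✓ 1982:Sun✓ 1983:Mon 1984:Wed 1985:Thu 1986:Fri✓ 1987:Sat✓ 1988:Mon 1989:Tue 1990:Wed 1991:Thu 1992:Sat✓ 1993:Sun✓ 1994:Mon 1995:Tue 1996:Thu 1997:Fri✓ 1998:Sat✓
Years with five Sundays: 1980, 1981, 1982, 1986, 1987, 1992, 1993, 1997, 1998 → 9.

9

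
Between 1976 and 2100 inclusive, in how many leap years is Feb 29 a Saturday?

4

Leap years in 1976–2100: 31 of them.
Feb 29 weekday advances by 5 (mod 7) from one leap year to the next four years later (or differs when a century non-leap intervenes).
Leap-day weekdays: 1976:Sun 1980:Fri 1984:Wed 1988:Mon 1992:Sat✓ 1996:Thu 2000:Tue 2004:Sun 2008:Fri 2012:Wed 2016:Mon 2020:Sat✓ 2024:Thu …(5 more)… 2048:Sat✓ 2052:Thu 2056:Tue 2060:Sun 2064:Fri 2068:Wed 2072:Mon 2076:Sat✓ 2080:Thu 2084:Tue 2088:Sun 2092:Fri 2096:Wed
Saturday: 1992, 2020, 2048, 2076 → 4.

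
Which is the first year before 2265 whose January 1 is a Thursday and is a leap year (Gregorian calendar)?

Jan 1 advances by 2 weekdays after a leap year and by 1 after a common year.
2265: Jan 1 is Sunday.
2264: Friday (leap)
2263: Thursday
2262: Wednesday
2261: Tuesday
2260: Sunday (leap)
2259: Saturday
2258: Friday
2257: Thursday
2256: Tuesday (leap)
2255: Monday
2254: Sunday
2253: Saturday
2252: Thursday (leap)
2252 begins on a Thursday and is a leap year.

2252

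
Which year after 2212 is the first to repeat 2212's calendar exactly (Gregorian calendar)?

Two years share a calendar iff Jan 1 falls on the same weekday and both are leap or both are common. 2212: Jan 1 is Wednesday, leap year.
2213: Jan 1 Friday, common
2214: Jan 1 Saturday, common
2215: Jan 1 Sunday, common
2216: Jan 1 Monday, leap
2217: Jan 1 Wednesday, common
2218: Jan 1 Thursday, common
2219: Jan 1 Friday, common
2220: Jan 1 Saturday, leap
2221: Jan 1 Monday, common
2222: Jan 1 Tuesday, common
2223: Jan 1 Wednesday, common
2224: Jan 1 Thursday, leap
2225: Jan 1 Saturday, common
2226: Jan 1 Sunday, common
2227: Jan 1 Monday, common
2228: Jan 1 Tuesday, leap
2229: Jan 1 Thursday, common
2230: Jan 1 Friday, common
2231: Jan 1 Saturday, common
2232: Jan 1 Sunday, leap
2233: Jan 1 Tuesday, common
2234: Jan 1 Wednesday, common
2235: Jan 1 Thursday, common
2236: Jan 1 Friday, leap
2237: Jan 1 Sunday, common
2238: Jan 1 Monday, common
2239: Jan 1 Tuesday, common
2240: Jan 1 Wednesday, leap
2240 matches on both conditions.

2240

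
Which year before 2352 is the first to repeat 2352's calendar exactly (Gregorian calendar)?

Two years share a calendar iff Jan 1 falls on the same weekday and both are leap or both are common. 2352: Jan 1 is Tuesday, leap year.
2351: Jan 1 Monday, common
2350: Jan 1 Sunday, common
2349: Jan 1 Saturday, common
2348: Jan 1 Thursday, leap
2347: Jan 1 Wednesday, common
2346: Jan 1 Tuesday, common
2345: Jan 1 Monday, common
2344: Jan 1 Saturday, leap
2343: Jan 1 Friday, common
2342: Jan 1 Thursday, common
2341: Jan 1 Wednesday, common
2340: Jan 1 Monday, leap
2339: Jan 1 Sunday, common
2338: Jan 1 Saturday, common
2337: Jan 1 Friday, common
2336: Jan 1 Wednesday, leap
2335: Jan 1 Tuesday, common
2334: Jan 1 Monday, common
2333: Jan 1 Sunday, common
2332: Jan 1 Friday, leap
2331: Jan 1 Thursday, common
2330: Jan 1 Wednesday, common
2329: Jan 1 Tuesday, common
2328: Jan 1 Sunday, leap
2327: Jan 1 Saturday, common
2326: Jan 1 Friday, common
2325: Jan 1 Thursday, common
2324: Jan 1 Tuesday, leap
2324 matches on both conditions.

2324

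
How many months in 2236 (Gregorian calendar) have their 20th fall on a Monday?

1

Check the 20th of each month of 2236: Jan 20: Wed, Feb 20: Sat, Mar 20: Sun, Apr 20: Wed, May 20: Fri, Jun 20: Mon, Jul 20: Wed, Aug 20: Sat, Sep 20: Tue, Oct 20: Thu, Nov 20: Sun, Dec 20: Tue.
Monday occurs in June — 1 month.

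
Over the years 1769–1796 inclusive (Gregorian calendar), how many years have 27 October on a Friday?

4

Track 27 October's weekday year by year (advancing +1, or +2 across a Feb 29):
  1769: Fri ✓  1770: Sat (+1)  1771: Sun (+1)  1772: Tue (+2)  1773: Wed (+1)
  1774: Thu (+1)  1775: Fri (+1) ✓  1776: Sun (+2)  1777: Mon (+1)  1778: Tue (+1)
  1779: Wed (+1)  1780: Fri (+2) ✓  1781: Sat (+1)  1782: Sun (+1)  1783: Mon (+1)
  1784: Wed (+2)  1785: Thu (+1)  1786: Fri (+1) ✓  1787: Sat (+1)  1788: Mon (+2)
  1789: Tue (+1)  1790: Wed (+1)  1791: Thu (+1)  1792: Sat (+2)  1793: Sun (+1)
  1794: Mon (+1)  1795: Tue (+1)  1796: Thu (+2)
Friday years: 1769, 1775, 1780, 1786 — 4 in total.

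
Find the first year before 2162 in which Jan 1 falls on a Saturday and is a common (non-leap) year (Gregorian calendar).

Jan 1 advances by 2 weekdays after a leap year and by 1 after a common year.
2162: Jan 1 is Friday.
2161: Thursday
2160: Tuesday (leap)
2159: Monday
2158: Sunday
2157: Saturday
2157 begins on a Saturday and is a common year.

2157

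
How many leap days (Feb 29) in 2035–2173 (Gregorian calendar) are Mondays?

5

Leap years in 2035–2173: 34 of them.
Feb 29 weekday advances by 5 (mod 7) from one leap year to the next four years later (or differs when a century non-leap intervenes).
Leap-day weekdays: 2036:Fri 2040:Wed 2044:Mon✓ 2048:Sat 2052:Thu 2056:Tue 2060:Sun 2064:Fri 2068:Wed 2072:Mon✓ 2076:Sat 2080:Thu 2084:Tue …(8 more)… 2124:Tue 2128:Sun 2132:Fri 2136:Wed 2140:Mon✓ 2144:Sat 2148:Thu 2152:Tue 2156:Sun 2160:Fri 2164:Wed 2168:Mon✓ 2172:Sat
Monday: 2044, 2072, 2112, 2140, 2168 → 5.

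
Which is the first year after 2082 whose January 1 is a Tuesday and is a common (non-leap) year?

2086

Jan 1 advances by 2 weekdays after a leap year and by 1 after a common year.
2082: Jan 1 is Thursday.
2083: Friday
2084: Saturday (leap)
2085: Monday
2086: Tuesday
2086 begins on a Tuesday and is a common year.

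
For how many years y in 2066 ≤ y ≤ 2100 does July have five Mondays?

14

July has 31 days; it has five Mondays when Monday falls among the first (month-length − 28) days — i.e. when July 1 is one of Monday/Sunday/Saturday.
July 1 by year: 2066:Thu 2067:Fri 2068:Sun✓ 2069:Mon✓ 2070:Tue 2071:Wed 2072:Fri 2073:Sat✓ 2074:Sun✓ 2075:Mon✓ 2076:Wed 2077:Thu 2078:Fri 2079:Sat✓ 2080:Mon✓ …(5 more)… 2086:Mon✓ 2087:Tue 2088:Thu 2089:Fri 2090:Sat✓ 2091:Sun✓ 2092:Tue 2093:Wed 2094:Thu 2095:Fri 2096:Sun✓ 2097:Mon✓ 2098:Tue 2099:Wed 2100:Thu
Years with five Mondays: 2068, 2069, 2073, 2074, 2075, 2079, 2080, 2084, 2085, 2086, 2090, 2091, 2096, 2097 → 14.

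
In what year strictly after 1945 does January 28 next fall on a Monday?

From one year to the next, a fixed date's weekday advances by 1, or by 2 when a Feb 29 lies between the two dates.
1945: January 28 is Sunday.
1946: Monday (+1)
January 28 falls on a Monday in 1946.

1946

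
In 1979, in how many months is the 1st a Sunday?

2

Check the 1st of each month of 1979: Jan 1: Mon, Feb 1: Thu, Mar 1: Thu, Apr 1: Sun, May 1: Tue, Jun 1: Fri, Jul 1: Sun, Aug 1: Wed, Sep 1: Sat, Oct 1: Mon, Nov 1: Thu, Dec 1: Sat.
Sunday occurs in April, July — 2 months.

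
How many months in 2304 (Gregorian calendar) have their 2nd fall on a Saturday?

3

Check the 2nd of each month of 2304: Jan 2: Sat, Feb 2: Tue, Mar 2: Wed, Apr 2: Sat, May 2: Mon, Jun 2: Thu, Jul 2: Sat, Aug 2: Tue, Sep 2: Fri, Oct 2: Sun, Nov 2: Wed, Dec 2: Fri.
Saturday occurs in January, April, July — 3 months.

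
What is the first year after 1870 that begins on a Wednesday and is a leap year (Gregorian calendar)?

Jan 1 advances by 2 weekdays after a leap year and by 1 after a common year.
1870: Jan 1 is Saturday.
1871: Sunday
1872: Monday (leap)
1873: Wednesday
1874: Thursday
1875: Friday
1876: Saturday (leap)
1877: Monday
1878: Tuesday
1879: Wednesday
1880: Thursday (leap)
1881: Saturday
1882: Sunday
1883: Monday
1884: Tuesday (leap)
1885: Thursday
1886: Friday
1887: Saturday
1888: Sunday (leap)
1889: Tuesday
1890: Wednesday
1891: Thursday
1892: Friday (leap)
1893: Sunday
1894: Monday
1895: Tuesday
1896: Wednesday (leap)
1896 begins on a Wednesday and is a leap year.

1896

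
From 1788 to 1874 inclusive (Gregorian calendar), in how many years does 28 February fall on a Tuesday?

Track 28 February's weekday year by year (advancing +1, or +2 across a Feb 29):
  1788: Thu  1789: Sat (+2)  1790: Sun (+1)  1791: Mon (+1)  1792: Tue (+1) ✓
  1793: Thu (+2)  1794: Fri (+1)  1795: Sat (+1)  1796: Sun (+1)  1797: Tue (+2) ✓
  1798: Wed (+1)  1799: Thu (+1)  1800: Fri (+1)  1801: Sat (+1)  … (59 more years) …
  1861: Thu (+2)  1862: Fri (+1)  1863: Sat (+1)  1864: Sun (+1)  1865: Tue (+2) ✓
  1866: Wed (+1)  1867: Thu (+1)  1868: Fri (+1)  1869: Sun (+2)  1870: Mon (+1)
  1871: Tue (+1) ✓  1872: Wed (+1)  1873: Fri (+2)  1874: Sat (+1)
Tuesday years: 1792, 1797, 1804, 1809, 1815, 1826, 1832, 1837, 1843, 1854, 1860, 1865, 1871 — 13 in total.

13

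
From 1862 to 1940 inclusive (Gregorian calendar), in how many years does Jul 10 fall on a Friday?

Track Jul 10's weekday year by year (advancing +1, or +2 across a Feb 29):
  1862: Thu  1863: Fri (+1) ✓  1864: Sun (+2)  1865: Mon (+1)  1866: Tue (+1)
  1867: Wed (+1)  1868: Fri (+2) ✓  1869: Sat (+1)  1870: Sun (+1)  1871: Mon (+1)
  1872: Wed (+2)  1873: Thu (+1)  1874: Fri (+1) ✓  1875: Sat (+1)  … (51 more years) …
  1927: Sun (+1)  1928: Tue (+2)  1929: Wed (+1)  1930: Thu (+1)  1931: Fri (+1) ✓
  1932: Sun (+2)  1933: Mon (+1)  1934: Tue (+1)  1935: Wed (+1)  1936: Fri (+2) ✓
  1937: Sat (+1)  1938: Sun (+1)  1939: Mon (+1)  1940: Wed (+2)
Friday years: 1863, 1868, 1874, 1885, 1891, 1896, 1903, 1908, 1914, 1925, 1931, 1936 — 12 in total.

12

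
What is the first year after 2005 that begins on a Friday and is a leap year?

2016

Jan 1 advances by 2 weekdays after a leap year and by 1 after a common year.
2005: Jan 1 is Saturday.
2006: Sunday
2007: Monday
2008: Tuesday (leap)
2009: Thursday
2010: Friday
2011: Saturday
2012: Sunday (leap)
2013: Tuesday
2014: Wednesday
2015: Thursday
2016: Friday (leap)
2016 begins on a Friday and is a leap year.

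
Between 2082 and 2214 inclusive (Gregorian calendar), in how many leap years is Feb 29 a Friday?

5

Leap years in 2082–2214: 31 of them.
Feb 29 weekday advances by 5 (mod 7) from one leap year to the next four years later (or differs when a century non-leap intervenes).
Leap-day weekdays: 2084:Tue 2088:Sun 2092:Fri✓ 2096:Wed 2104:Fri✓ 2108:Wed 2112:Mon 2116:Sat 2120:Thu 2124:Tue 2128:Sun 2132:Fri✓ 2136:Wed …(5 more)… 2160:Fri✓ 2164:Wed 2168:Mon 2172:Sat 2176:Thu 2180:Tue 2184:Sun 2188:Fri✓ 2192:Wed 2196:Mon 2204:Wed 2208:Mon 2212:Sat
Friday: 2092, 2104, 2132, 2160, 2188 → 5.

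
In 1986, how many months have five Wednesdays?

A month of length L has five Wednesdays iff its first Wednesday is on day ≤ L−28 (so day 1–3 in a 31-day month, 1–2 in a 30-day month, day 1 in a leap February).
Checking each month of 1986: Jan starts Wed (31d) ✓; Feb starts Sat (28d); Mar starts Sat (31d); Apr starts Tue (30d) ✓; May starts Thu (31d); Jun starts Sun (30d); Jul starts Tue (31d) ✓; Aug starts Fri (31d); Sep starts Mon (30d); Oct starts Wed (31d) ✓; Nov starts Sat (30d); Dec starts Mon (31d) ✓.
Five-Wednesday months: January, April, July, October, December → 5.

5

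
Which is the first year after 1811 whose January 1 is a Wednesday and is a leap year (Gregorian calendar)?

Jan 1 advances by 2 weekdays after a leap year and by 1 after a common year.
1811: Jan 1 is Tuesday.
1812: Wednesday (leap)
1812 begins on a Wednesday and is a leap year.

1812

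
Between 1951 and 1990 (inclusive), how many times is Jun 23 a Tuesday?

6

Track Jun 23's weekday year by year (advancing +1, or +2 across a Feb 29):
  1951: Sat  1952: Mon (+2)  1953: Tue (+1) ✓  1954: Wed (+1)  1955: Thu (+1)
  1956: Sat (+2)  1957: Sun (+1)  1958: Mon (+1)  1959: Tue (+1) ✓  1960: Thu (+2)
  1961: Fri (+1)  1962: Sat (+1)  1963: Sun (+1)  1964: Tue (+2) ✓  … (12 more years) …
  1977: Thu (+1)  1978: Fri (+1)  1979: Sat (+1)  1980: Mon (+2)  1981: Tue (+1) ✓
  1982: Wed (+1)  1983: Thu (+1)  1984: Sat (+2)  1985: Sun (+1)  1986: Mon (+1)
  1987: Tue (+1) ✓  1988: Thu (+2)  1989: Fri (+1)  1990: Sat (+1)
Tuesday years: 1953, 1959, 1964, 1970, 1981, 1987 — 6 in total.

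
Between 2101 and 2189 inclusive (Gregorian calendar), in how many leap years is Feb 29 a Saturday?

Leap years in 2101–2189: 22 of them.
Feb 29 weekday advances by 5 (mod 7) from one leap year to the next four years later (or differs when a century non-leap intervenes).
Leap-day weekdays: 2104:Fri 2108:Wed 2112:Mon 2116:Sat✓ 2120:Thu 2124:Tue 2128:Sun 2132:Fri 2136:Wed 2140:Mon 2144:Sat✓ 2148:Thu 2152:Tue 2156:Sun 2160:Fri 2164:Wed 2168:Mon 2172:Sat✓ 2176:Thu 2180:Tue 2184:Sun 2188:Fri
Saturday: 2116, 2144, 2172 → 3.

3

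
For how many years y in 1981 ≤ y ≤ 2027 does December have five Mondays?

December has 31 days; it has five Mondays when Monday falls among the first (month-length − 28) days — i.e. when December 1 is one of Monday/Sunday/Saturday.
December 1 by year: 1981:Tue 1982:Wed 1983:Thu 1984:Sat✓ 1985:Sun✓ 1986:Mon✓ 1987:Tue 1988:Thu 1989:Fri 1990:Sat✓ 1991:Sun✓ 1992:Tue 1993:Wed 1994:Thu 1995:Fri …(17 more)… 2013:Sun✓ 2014:Mon✓ 2015:Tue 2016:Thu 2017:Fri 2018:Sat✓ 2019:Sun✓ 2020:Tue 2021:Wed 2022:Thu 2023:Fri 2024:Sun✓ 2025:Mon✓ 2026:Tue 2027:Wed
Years with five Mondays: 1984, 1985, 1986, 1990, 1991, 1996, 1997, 2001, 2002, 2003, 2007, 2008, 2012, 2013, 2014, 2018, 2019, 2024, 2025 → 19.

19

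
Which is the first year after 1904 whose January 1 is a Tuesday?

1907

Jan 1 advances by 2 weekdays after a leap year and by 1 after a common year.
1904: Jan 1 is Friday (leap).
1905: Sunday
1906: Monday
1907: Tuesday
1907 begins on a Tuesday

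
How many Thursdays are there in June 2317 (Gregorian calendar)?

June 2317 has 30 days and begins on Friday.
The first Thursday is June 7.
Thursdays fall on 7, 14, 21, 28 — that's 4.

4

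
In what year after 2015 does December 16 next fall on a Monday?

2019

From one year to the next, a fixed date's weekday advances by 1, or by 2 when a Feb 29 lies between the two dates.
2015: December 16 is Wednesday.
2016: Friday (+2)
2017: Saturday (+1)
2018: Sunday (+1)
2019: Monday (+1)
December 16 falls on a Monday in 2019.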